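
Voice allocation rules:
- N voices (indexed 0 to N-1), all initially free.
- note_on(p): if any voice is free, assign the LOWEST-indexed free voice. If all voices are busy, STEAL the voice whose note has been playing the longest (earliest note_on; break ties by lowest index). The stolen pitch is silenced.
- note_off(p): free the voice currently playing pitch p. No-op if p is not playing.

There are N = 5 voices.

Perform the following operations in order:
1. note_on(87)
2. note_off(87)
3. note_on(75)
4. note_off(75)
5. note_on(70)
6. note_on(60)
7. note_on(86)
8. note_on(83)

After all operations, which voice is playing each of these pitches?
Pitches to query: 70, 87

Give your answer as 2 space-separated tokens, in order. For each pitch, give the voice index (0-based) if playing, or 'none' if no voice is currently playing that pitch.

Answer: 0 none

Derivation:
Op 1: note_on(87): voice 0 is free -> assigned | voices=[87 - - - -]
Op 2: note_off(87): free voice 0 | voices=[- - - - -]
Op 3: note_on(75): voice 0 is free -> assigned | voices=[75 - - - -]
Op 4: note_off(75): free voice 0 | voices=[- - - - -]
Op 5: note_on(70): voice 0 is free -> assigned | voices=[70 - - - -]
Op 6: note_on(60): voice 1 is free -> assigned | voices=[70 60 - - -]
Op 7: note_on(86): voice 2 is free -> assigned | voices=[70 60 86 - -]
Op 8: note_on(83): voice 3 is free -> assigned | voices=[70 60 86 83 -]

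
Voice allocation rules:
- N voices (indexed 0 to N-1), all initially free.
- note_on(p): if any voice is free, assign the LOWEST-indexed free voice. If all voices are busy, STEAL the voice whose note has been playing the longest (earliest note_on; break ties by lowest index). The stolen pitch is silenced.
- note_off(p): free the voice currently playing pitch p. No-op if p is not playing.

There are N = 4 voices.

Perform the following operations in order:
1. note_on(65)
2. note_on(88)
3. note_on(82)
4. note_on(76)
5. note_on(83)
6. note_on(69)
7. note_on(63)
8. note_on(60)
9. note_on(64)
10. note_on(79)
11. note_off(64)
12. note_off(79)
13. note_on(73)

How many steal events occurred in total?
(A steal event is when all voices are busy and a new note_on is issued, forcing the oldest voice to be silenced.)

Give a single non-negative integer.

Answer: 6

Derivation:
Op 1: note_on(65): voice 0 is free -> assigned | voices=[65 - - -]
Op 2: note_on(88): voice 1 is free -> assigned | voices=[65 88 - -]
Op 3: note_on(82): voice 2 is free -> assigned | voices=[65 88 82 -]
Op 4: note_on(76): voice 3 is free -> assigned | voices=[65 88 82 76]
Op 5: note_on(83): all voices busy, STEAL voice 0 (pitch 65, oldest) -> assign | voices=[83 88 82 76]
Op 6: note_on(69): all voices busy, STEAL voice 1 (pitch 88, oldest) -> assign | voices=[83 69 82 76]
Op 7: note_on(63): all voices busy, STEAL voice 2 (pitch 82, oldest) -> assign | voices=[83 69 63 76]
Op 8: note_on(60): all voices busy, STEAL voice 3 (pitch 76, oldest) -> assign | voices=[83 69 63 60]
Op 9: note_on(64): all voices busy, STEAL voice 0 (pitch 83, oldest) -> assign | voices=[64 69 63 60]
Op 10: note_on(79): all voices busy, STEAL voice 1 (pitch 69, oldest) -> assign | voices=[64 79 63 60]
Op 11: note_off(64): free voice 0 | voices=[- 79 63 60]
Op 12: note_off(79): free voice 1 | voices=[- - 63 60]
Op 13: note_on(73): voice 0 is free -> assigned | voices=[73 - 63 60]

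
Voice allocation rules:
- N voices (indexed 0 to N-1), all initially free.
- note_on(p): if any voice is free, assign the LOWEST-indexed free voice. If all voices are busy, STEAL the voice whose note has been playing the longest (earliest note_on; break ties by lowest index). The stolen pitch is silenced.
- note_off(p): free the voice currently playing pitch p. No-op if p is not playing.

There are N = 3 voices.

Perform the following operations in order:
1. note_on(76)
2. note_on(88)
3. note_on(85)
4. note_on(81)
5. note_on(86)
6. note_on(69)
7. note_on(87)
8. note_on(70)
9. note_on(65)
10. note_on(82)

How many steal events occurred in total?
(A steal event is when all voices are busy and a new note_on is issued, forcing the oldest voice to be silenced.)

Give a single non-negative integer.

Op 1: note_on(76): voice 0 is free -> assigned | voices=[76 - -]
Op 2: note_on(88): voice 1 is free -> assigned | voices=[76 88 -]
Op 3: note_on(85): voice 2 is free -> assigned | voices=[76 88 85]
Op 4: note_on(81): all voices busy, STEAL voice 0 (pitch 76, oldest) -> assign | voices=[81 88 85]
Op 5: note_on(86): all voices busy, STEAL voice 1 (pitch 88, oldest) -> assign | voices=[81 86 85]
Op 6: note_on(69): all voices busy, STEAL voice 2 (pitch 85, oldest) -> assign | voices=[81 86 69]
Op 7: note_on(87): all voices busy, STEAL voice 0 (pitch 81, oldest) -> assign | voices=[87 86 69]
Op 8: note_on(70): all voices busy, STEAL voice 1 (pitch 86, oldest) -> assign | voices=[87 70 69]
Op 9: note_on(65): all voices busy, STEAL voice 2 (pitch 69, oldest) -> assign | voices=[87 70 65]
Op 10: note_on(82): all voices busy, STEAL voice 0 (pitch 87, oldest) -> assign | voices=[82 70 65]

Answer: 7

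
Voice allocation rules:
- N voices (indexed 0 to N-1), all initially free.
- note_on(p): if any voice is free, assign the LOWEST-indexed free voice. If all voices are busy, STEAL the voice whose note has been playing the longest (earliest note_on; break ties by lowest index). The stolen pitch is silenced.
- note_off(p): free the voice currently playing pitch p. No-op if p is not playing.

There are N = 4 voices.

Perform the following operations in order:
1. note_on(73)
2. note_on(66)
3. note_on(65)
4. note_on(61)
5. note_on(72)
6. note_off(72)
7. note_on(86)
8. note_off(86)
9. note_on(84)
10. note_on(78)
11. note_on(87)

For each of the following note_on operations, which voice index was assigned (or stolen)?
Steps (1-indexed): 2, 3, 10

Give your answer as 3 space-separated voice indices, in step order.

Answer: 1 2 1

Derivation:
Op 1: note_on(73): voice 0 is free -> assigned | voices=[73 - - -]
Op 2: note_on(66): voice 1 is free -> assigned | voices=[73 66 - -]
Op 3: note_on(65): voice 2 is free -> assigned | voices=[73 66 65 -]
Op 4: note_on(61): voice 3 is free -> assigned | voices=[73 66 65 61]
Op 5: note_on(72): all voices busy, STEAL voice 0 (pitch 73, oldest) -> assign | voices=[72 66 65 61]
Op 6: note_off(72): free voice 0 | voices=[- 66 65 61]
Op 7: note_on(86): voice 0 is free -> assigned | voices=[86 66 65 61]
Op 8: note_off(86): free voice 0 | voices=[- 66 65 61]
Op 9: note_on(84): voice 0 is free -> assigned | voices=[84 66 65 61]
Op 10: note_on(78): all voices busy, STEAL voice 1 (pitch 66, oldest) -> assign | voices=[84 78 65 61]
Op 11: note_on(87): all voices busy, STEAL voice 2 (pitch 65, oldest) -> assign | voices=[84 78 87 61]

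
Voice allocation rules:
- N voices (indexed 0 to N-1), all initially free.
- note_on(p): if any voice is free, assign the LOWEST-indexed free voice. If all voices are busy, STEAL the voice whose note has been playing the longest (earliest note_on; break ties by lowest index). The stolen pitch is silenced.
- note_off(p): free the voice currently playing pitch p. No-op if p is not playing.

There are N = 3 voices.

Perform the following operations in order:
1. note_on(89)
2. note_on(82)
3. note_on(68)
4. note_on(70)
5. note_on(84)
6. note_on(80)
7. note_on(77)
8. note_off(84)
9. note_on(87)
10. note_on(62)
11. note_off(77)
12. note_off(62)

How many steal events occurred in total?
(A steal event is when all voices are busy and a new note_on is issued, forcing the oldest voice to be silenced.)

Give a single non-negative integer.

Answer: 5

Derivation:
Op 1: note_on(89): voice 0 is free -> assigned | voices=[89 - -]
Op 2: note_on(82): voice 1 is free -> assigned | voices=[89 82 -]
Op 3: note_on(68): voice 2 is free -> assigned | voices=[89 82 68]
Op 4: note_on(70): all voices busy, STEAL voice 0 (pitch 89, oldest) -> assign | voices=[70 82 68]
Op 5: note_on(84): all voices busy, STEAL voice 1 (pitch 82, oldest) -> assign | voices=[70 84 68]
Op 6: note_on(80): all voices busy, STEAL voice 2 (pitch 68, oldest) -> assign | voices=[70 84 80]
Op 7: note_on(77): all voices busy, STEAL voice 0 (pitch 70, oldest) -> assign | voices=[77 84 80]
Op 8: note_off(84): free voice 1 | voices=[77 - 80]
Op 9: note_on(87): voice 1 is free -> assigned | voices=[77 87 80]
Op 10: note_on(62): all voices busy, STEAL voice 2 (pitch 80, oldest) -> assign | voices=[77 87 62]
Op 11: note_off(77): free voice 0 | voices=[- 87 62]
Op 12: note_off(62): free voice 2 | voices=[- 87 -]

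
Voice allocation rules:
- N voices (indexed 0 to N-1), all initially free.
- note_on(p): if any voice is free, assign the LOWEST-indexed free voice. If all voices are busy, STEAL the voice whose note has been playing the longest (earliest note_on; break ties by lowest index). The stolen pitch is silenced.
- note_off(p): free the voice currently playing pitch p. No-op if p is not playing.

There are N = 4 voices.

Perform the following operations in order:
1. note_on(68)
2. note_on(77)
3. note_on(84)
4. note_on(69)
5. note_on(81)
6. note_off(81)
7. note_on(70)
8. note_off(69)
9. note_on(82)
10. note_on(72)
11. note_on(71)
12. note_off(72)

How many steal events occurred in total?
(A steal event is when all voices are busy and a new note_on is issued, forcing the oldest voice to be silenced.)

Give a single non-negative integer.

Op 1: note_on(68): voice 0 is free -> assigned | voices=[68 - - -]
Op 2: note_on(77): voice 1 is free -> assigned | voices=[68 77 - -]
Op 3: note_on(84): voice 2 is free -> assigned | voices=[68 77 84 -]
Op 4: note_on(69): voice 3 is free -> assigned | voices=[68 77 84 69]
Op 5: note_on(81): all voices busy, STEAL voice 0 (pitch 68, oldest) -> assign | voices=[81 77 84 69]
Op 6: note_off(81): free voice 0 | voices=[- 77 84 69]
Op 7: note_on(70): voice 0 is free -> assigned | voices=[70 77 84 69]
Op 8: note_off(69): free voice 3 | voices=[70 77 84 -]
Op 9: note_on(82): voice 3 is free -> assigned | voices=[70 77 84 82]
Op 10: note_on(72): all voices busy, STEAL voice 1 (pitch 77, oldest) -> assign | voices=[70 72 84 82]
Op 11: note_on(71): all voices busy, STEAL voice 2 (pitch 84, oldest) -> assign | voices=[70 72 71 82]
Op 12: note_off(72): free voice 1 | voices=[70 - 71 82]

Answer: 3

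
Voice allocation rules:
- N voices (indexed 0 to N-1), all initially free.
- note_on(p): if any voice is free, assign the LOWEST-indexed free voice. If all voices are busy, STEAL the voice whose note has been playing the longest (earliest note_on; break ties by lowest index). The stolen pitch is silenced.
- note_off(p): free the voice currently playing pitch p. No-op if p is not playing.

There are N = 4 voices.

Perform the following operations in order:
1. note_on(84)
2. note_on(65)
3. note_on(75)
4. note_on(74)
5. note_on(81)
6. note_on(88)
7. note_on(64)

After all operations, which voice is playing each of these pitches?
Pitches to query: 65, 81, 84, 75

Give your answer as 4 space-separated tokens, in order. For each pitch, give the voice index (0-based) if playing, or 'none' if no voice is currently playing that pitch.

Op 1: note_on(84): voice 0 is free -> assigned | voices=[84 - - -]
Op 2: note_on(65): voice 1 is free -> assigned | voices=[84 65 - -]
Op 3: note_on(75): voice 2 is free -> assigned | voices=[84 65 75 -]
Op 4: note_on(74): voice 3 is free -> assigned | voices=[84 65 75 74]
Op 5: note_on(81): all voices busy, STEAL voice 0 (pitch 84, oldest) -> assign | voices=[81 65 75 74]
Op 6: note_on(88): all voices busy, STEAL voice 1 (pitch 65, oldest) -> assign | voices=[81 88 75 74]
Op 7: note_on(64): all voices busy, STEAL voice 2 (pitch 75, oldest) -> assign | voices=[81 88 64 74]

Answer: none 0 none none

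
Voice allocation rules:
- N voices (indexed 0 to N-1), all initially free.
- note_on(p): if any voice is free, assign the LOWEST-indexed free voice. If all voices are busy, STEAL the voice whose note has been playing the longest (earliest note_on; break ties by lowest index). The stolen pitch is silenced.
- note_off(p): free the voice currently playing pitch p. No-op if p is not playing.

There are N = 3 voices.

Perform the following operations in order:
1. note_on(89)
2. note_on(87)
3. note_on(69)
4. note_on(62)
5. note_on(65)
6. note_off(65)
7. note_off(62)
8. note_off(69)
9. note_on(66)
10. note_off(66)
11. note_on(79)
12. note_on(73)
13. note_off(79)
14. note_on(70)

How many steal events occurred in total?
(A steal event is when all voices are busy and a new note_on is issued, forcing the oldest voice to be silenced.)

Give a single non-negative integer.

Op 1: note_on(89): voice 0 is free -> assigned | voices=[89 - -]
Op 2: note_on(87): voice 1 is free -> assigned | voices=[89 87 -]
Op 3: note_on(69): voice 2 is free -> assigned | voices=[89 87 69]
Op 4: note_on(62): all voices busy, STEAL voice 0 (pitch 89, oldest) -> assign | voices=[62 87 69]
Op 5: note_on(65): all voices busy, STEAL voice 1 (pitch 87, oldest) -> assign | voices=[62 65 69]
Op 6: note_off(65): free voice 1 | voices=[62 - 69]
Op 7: note_off(62): free voice 0 | voices=[- - 69]
Op 8: note_off(69): free voice 2 | voices=[- - -]
Op 9: note_on(66): voice 0 is free -> assigned | voices=[66 - -]
Op 10: note_off(66): free voice 0 | voices=[- - -]
Op 11: note_on(79): voice 0 is free -> assigned | voices=[79 - -]
Op 12: note_on(73): voice 1 is free -> assigned | voices=[79 73 -]
Op 13: note_off(79): free voice 0 | voices=[- 73 -]
Op 14: note_on(70): voice 0 is free -> assigned | voices=[70 73 -]

Answer: 2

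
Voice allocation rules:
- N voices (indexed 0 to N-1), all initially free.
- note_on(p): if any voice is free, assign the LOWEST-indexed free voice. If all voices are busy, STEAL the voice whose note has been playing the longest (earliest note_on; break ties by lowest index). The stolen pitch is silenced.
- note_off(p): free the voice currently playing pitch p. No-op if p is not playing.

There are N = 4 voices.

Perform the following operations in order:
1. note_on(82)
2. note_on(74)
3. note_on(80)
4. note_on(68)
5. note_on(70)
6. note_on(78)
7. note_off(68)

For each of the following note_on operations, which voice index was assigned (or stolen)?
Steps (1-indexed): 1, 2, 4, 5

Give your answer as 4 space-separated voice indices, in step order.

Op 1: note_on(82): voice 0 is free -> assigned | voices=[82 - - -]
Op 2: note_on(74): voice 1 is free -> assigned | voices=[82 74 - -]
Op 3: note_on(80): voice 2 is free -> assigned | voices=[82 74 80 -]
Op 4: note_on(68): voice 3 is free -> assigned | voices=[82 74 80 68]
Op 5: note_on(70): all voices busy, STEAL voice 0 (pitch 82, oldest) -> assign | voices=[70 74 80 68]
Op 6: note_on(78): all voices busy, STEAL voice 1 (pitch 74, oldest) -> assign | voices=[70 78 80 68]
Op 7: note_off(68): free voice 3 | voices=[70 78 80 -]

Answer: 0 1 3 0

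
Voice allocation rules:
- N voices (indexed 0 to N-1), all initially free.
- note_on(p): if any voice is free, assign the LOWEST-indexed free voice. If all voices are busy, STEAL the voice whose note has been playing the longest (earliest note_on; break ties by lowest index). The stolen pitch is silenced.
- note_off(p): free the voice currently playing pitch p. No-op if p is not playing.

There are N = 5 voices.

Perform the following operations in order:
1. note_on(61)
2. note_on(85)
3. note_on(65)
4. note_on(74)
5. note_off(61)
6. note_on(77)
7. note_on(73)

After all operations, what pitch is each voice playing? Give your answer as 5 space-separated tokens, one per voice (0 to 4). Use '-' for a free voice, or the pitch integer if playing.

Op 1: note_on(61): voice 0 is free -> assigned | voices=[61 - - - -]
Op 2: note_on(85): voice 1 is free -> assigned | voices=[61 85 - - -]
Op 3: note_on(65): voice 2 is free -> assigned | voices=[61 85 65 - -]
Op 4: note_on(74): voice 3 is free -> assigned | voices=[61 85 65 74 -]
Op 5: note_off(61): free voice 0 | voices=[- 85 65 74 -]
Op 6: note_on(77): voice 0 is free -> assigned | voices=[77 85 65 74 -]
Op 7: note_on(73): voice 4 is free -> assigned | voices=[77 85 65 74 73]

Answer: 77 85 65 74 73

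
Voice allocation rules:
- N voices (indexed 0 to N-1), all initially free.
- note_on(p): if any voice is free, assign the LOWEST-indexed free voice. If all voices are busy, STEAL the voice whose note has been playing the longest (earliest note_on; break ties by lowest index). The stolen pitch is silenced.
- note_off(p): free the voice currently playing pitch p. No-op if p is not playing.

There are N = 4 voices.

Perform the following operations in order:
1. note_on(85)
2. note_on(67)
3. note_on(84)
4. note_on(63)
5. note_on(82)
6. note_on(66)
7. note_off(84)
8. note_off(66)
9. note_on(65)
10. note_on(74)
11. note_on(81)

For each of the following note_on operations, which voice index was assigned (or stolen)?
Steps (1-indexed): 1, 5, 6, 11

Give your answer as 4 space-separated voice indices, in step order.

Answer: 0 0 1 3

Derivation:
Op 1: note_on(85): voice 0 is free -> assigned | voices=[85 - - -]
Op 2: note_on(67): voice 1 is free -> assigned | voices=[85 67 - -]
Op 3: note_on(84): voice 2 is free -> assigned | voices=[85 67 84 -]
Op 4: note_on(63): voice 3 is free -> assigned | voices=[85 67 84 63]
Op 5: note_on(82): all voices busy, STEAL voice 0 (pitch 85, oldest) -> assign | voices=[82 67 84 63]
Op 6: note_on(66): all voices busy, STEAL voice 1 (pitch 67, oldest) -> assign | voices=[82 66 84 63]
Op 7: note_off(84): free voice 2 | voices=[82 66 - 63]
Op 8: note_off(66): free voice 1 | voices=[82 - - 63]
Op 9: note_on(65): voice 1 is free -> assigned | voices=[82 65 - 63]
Op 10: note_on(74): voice 2 is free -> assigned | voices=[82 65 74 63]
Op 11: note_on(81): all voices busy, STEAL voice 3 (pitch 63, oldest) -> assign | voices=[82 65 74 81]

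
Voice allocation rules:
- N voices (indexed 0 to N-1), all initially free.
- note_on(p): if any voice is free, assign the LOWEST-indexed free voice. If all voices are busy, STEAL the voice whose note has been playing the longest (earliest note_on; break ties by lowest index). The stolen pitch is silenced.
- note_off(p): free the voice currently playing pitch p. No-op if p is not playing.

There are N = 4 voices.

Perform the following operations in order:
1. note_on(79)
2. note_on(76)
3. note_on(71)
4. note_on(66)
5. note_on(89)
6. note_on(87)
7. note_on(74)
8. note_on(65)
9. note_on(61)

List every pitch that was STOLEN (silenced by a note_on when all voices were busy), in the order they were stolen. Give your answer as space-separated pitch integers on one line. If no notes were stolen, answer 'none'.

Op 1: note_on(79): voice 0 is free -> assigned | voices=[79 - - -]
Op 2: note_on(76): voice 1 is free -> assigned | voices=[79 76 - -]
Op 3: note_on(71): voice 2 is free -> assigned | voices=[79 76 71 -]
Op 4: note_on(66): voice 3 is free -> assigned | voices=[79 76 71 66]
Op 5: note_on(89): all voices busy, STEAL voice 0 (pitch 79, oldest) -> assign | voices=[89 76 71 66]
Op 6: note_on(87): all voices busy, STEAL voice 1 (pitch 76, oldest) -> assign | voices=[89 87 71 66]
Op 7: note_on(74): all voices busy, STEAL voice 2 (pitch 71, oldest) -> assign | voices=[89 87 74 66]
Op 8: note_on(65): all voices busy, STEAL voice 3 (pitch 66, oldest) -> assign | voices=[89 87 74 65]
Op 9: note_on(61): all voices busy, STEAL voice 0 (pitch 89, oldest) -> assign | voices=[61 87 74 65]

Answer: 79 76 71 66 89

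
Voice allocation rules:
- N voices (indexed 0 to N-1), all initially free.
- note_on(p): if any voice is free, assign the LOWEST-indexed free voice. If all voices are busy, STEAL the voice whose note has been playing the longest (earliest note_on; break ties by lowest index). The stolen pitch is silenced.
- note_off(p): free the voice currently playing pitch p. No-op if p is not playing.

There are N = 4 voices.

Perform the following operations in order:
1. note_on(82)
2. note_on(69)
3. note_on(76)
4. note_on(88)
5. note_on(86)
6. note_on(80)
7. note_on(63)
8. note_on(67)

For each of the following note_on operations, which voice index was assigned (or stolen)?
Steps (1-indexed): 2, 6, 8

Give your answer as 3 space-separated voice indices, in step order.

Answer: 1 1 3

Derivation:
Op 1: note_on(82): voice 0 is free -> assigned | voices=[82 - - -]
Op 2: note_on(69): voice 1 is free -> assigned | voices=[82 69 - -]
Op 3: note_on(76): voice 2 is free -> assigned | voices=[82 69 76 -]
Op 4: note_on(88): voice 3 is free -> assigned | voices=[82 69 76 88]
Op 5: note_on(86): all voices busy, STEAL voice 0 (pitch 82, oldest) -> assign | voices=[86 69 76 88]
Op 6: note_on(80): all voices busy, STEAL voice 1 (pitch 69, oldest) -> assign | voices=[86 80 76 88]
Op 7: note_on(63): all voices busy, STEAL voice 2 (pitch 76, oldest) -> assign | voices=[86 80 63 88]
Op 8: note_on(67): all voices busy, STEAL voice 3 (pitch 88, oldest) -> assign | voices=[86 80 63 67]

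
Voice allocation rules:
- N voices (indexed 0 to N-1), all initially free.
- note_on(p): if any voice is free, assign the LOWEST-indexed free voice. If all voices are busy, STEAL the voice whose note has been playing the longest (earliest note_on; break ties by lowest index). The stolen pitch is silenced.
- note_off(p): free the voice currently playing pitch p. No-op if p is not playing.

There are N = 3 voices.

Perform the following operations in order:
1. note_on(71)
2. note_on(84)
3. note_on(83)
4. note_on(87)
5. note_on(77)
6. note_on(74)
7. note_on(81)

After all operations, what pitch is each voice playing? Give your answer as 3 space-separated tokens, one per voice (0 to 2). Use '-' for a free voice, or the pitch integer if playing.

Answer: 81 77 74

Derivation:
Op 1: note_on(71): voice 0 is free -> assigned | voices=[71 - -]
Op 2: note_on(84): voice 1 is free -> assigned | voices=[71 84 -]
Op 3: note_on(83): voice 2 is free -> assigned | voices=[71 84 83]
Op 4: note_on(87): all voices busy, STEAL voice 0 (pitch 71, oldest) -> assign | voices=[87 84 83]
Op 5: note_on(77): all voices busy, STEAL voice 1 (pitch 84, oldest) -> assign | voices=[87 77 83]
Op 6: note_on(74): all voices busy, STEAL voice 2 (pitch 83, oldest) -> assign | voices=[87 77 74]
Op 7: note_on(81): all voices busy, STEAL voice 0 (pitch 87, oldest) -> assign | voices=[81 77 74]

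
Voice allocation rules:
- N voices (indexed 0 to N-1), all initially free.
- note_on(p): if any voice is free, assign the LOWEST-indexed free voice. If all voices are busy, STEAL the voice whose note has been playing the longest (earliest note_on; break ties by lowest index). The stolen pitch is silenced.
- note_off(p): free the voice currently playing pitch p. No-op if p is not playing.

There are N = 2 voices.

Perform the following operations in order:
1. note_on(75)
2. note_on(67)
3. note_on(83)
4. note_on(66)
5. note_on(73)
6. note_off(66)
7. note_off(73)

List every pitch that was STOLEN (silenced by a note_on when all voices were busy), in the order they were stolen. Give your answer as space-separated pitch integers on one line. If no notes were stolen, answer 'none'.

Op 1: note_on(75): voice 0 is free -> assigned | voices=[75 -]
Op 2: note_on(67): voice 1 is free -> assigned | voices=[75 67]
Op 3: note_on(83): all voices busy, STEAL voice 0 (pitch 75, oldest) -> assign | voices=[83 67]
Op 4: note_on(66): all voices busy, STEAL voice 1 (pitch 67, oldest) -> assign | voices=[83 66]
Op 5: note_on(73): all voices busy, STEAL voice 0 (pitch 83, oldest) -> assign | voices=[73 66]
Op 6: note_off(66): free voice 1 | voices=[73 -]
Op 7: note_off(73): free voice 0 | voices=[- -]

Answer: 75 67 83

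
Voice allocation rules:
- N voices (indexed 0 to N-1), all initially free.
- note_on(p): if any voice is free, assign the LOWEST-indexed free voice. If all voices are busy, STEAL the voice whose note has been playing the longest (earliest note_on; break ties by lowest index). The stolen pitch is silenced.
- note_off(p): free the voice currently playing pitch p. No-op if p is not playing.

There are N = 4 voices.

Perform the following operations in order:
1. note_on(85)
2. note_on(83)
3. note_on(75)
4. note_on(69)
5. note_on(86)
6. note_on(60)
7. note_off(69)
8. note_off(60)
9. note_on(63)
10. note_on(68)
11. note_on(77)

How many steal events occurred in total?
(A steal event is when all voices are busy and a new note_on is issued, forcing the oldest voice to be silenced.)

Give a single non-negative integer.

Answer: 3

Derivation:
Op 1: note_on(85): voice 0 is free -> assigned | voices=[85 - - -]
Op 2: note_on(83): voice 1 is free -> assigned | voices=[85 83 - -]
Op 3: note_on(75): voice 2 is free -> assigned | voices=[85 83 75 -]
Op 4: note_on(69): voice 3 is free -> assigned | voices=[85 83 75 69]
Op 5: note_on(86): all voices busy, STEAL voice 0 (pitch 85, oldest) -> assign | voices=[86 83 75 69]
Op 6: note_on(60): all voices busy, STEAL voice 1 (pitch 83, oldest) -> assign | voices=[86 60 75 69]
Op 7: note_off(69): free voice 3 | voices=[86 60 75 -]
Op 8: note_off(60): free voice 1 | voices=[86 - 75 -]
Op 9: note_on(63): voice 1 is free -> assigned | voices=[86 63 75 -]
Op 10: note_on(68): voice 3 is free -> assigned | voices=[86 63 75 68]
Op 11: note_on(77): all voices busy, STEAL voice 2 (pitch 75, oldest) -> assign | voices=[86 63 77 68]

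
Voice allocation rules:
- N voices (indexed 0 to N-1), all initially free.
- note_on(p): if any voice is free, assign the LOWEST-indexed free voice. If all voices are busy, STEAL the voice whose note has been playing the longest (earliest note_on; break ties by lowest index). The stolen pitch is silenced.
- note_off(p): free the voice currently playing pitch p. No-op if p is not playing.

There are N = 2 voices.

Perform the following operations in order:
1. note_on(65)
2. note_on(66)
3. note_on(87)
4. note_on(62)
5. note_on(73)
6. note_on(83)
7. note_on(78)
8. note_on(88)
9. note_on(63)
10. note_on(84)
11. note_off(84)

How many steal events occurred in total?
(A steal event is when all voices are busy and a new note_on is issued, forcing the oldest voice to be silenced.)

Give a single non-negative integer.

Op 1: note_on(65): voice 0 is free -> assigned | voices=[65 -]
Op 2: note_on(66): voice 1 is free -> assigned | voices=[65 66]
Op 3: note_on(87): all voices busy, STEAL voice 0 (pitch 65, oldest) -> assign | voices=[87 66]
Op 4: note_on(62): all voices busy, STEAL voice 1 (pitch 66, oldest) -> assign | voices=[87 62]
Op 5: note_on(73): all voices busy, STEAL voice 0 (pitch 87, oldest) -> assign | voices=[73 62]
Op 6: note_on(83): all voices busy, STEAL voice 1 (pitch 62, oldest) -> assign | voices=[73 83]
Op 7: note_on(78): all voices busy, STEAL voice 0 (pitch 73, oldest) -> assign | voices=[78 83]
Op 8: note_on(88): all voices busy, STEAL voice 1 (pitch 83, oldest) -> assign | voices=[78 88]
Op 9: note_on(63): all voices busy, STEAL voice 0 (pitch 78, oldest) -> assign | voices=[63 88]
Op 10: note_on(84): all voices busy, STEAL voice 1 (pitch 88, oldest) -> assign | voices=[63 84]
Op 11: note_off(84): free voice 1 | voices=[63 -]

Answer: 8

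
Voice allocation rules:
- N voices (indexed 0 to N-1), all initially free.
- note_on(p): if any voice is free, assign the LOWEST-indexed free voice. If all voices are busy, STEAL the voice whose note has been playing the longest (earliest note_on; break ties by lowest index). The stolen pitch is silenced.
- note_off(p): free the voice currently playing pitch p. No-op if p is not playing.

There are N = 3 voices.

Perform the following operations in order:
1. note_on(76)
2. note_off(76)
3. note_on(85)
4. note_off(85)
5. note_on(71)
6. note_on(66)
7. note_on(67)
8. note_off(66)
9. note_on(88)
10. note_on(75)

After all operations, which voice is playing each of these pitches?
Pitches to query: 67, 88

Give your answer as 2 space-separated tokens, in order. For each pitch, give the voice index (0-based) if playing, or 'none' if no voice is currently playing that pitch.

Op 1: note_on(76): voice 0 is free -> assigned | voices=[76 - -]
Op 2: note_off(76): free voice 0 | voices=[- - -]
Op 3: note_on(85): voice 0 is free -> assigned | voices=[85 - -]
Op 4: note_off(85): free voice 0 | voices=[- - -]
Op 5: note_on(71): voice 0 is free -> assigned | voices=[71 - -]
Op 6: note_on(66): voice 1 is free -> assigned | voices=[71 66 -]
Op 7: note_on(67): voice 2 is free -> assigned | voices=[71 66 67]
Op 8: note_off(66): free voice 1 | voices=[71 - 67]
Op 9: note_on(88): voice 1 is free -> assigned | voices=[71 88 67]
Op 10: note_on(75): all voices busy, STEAL voice 0 (pitch 71, oldest) -> assign | voices=[75 88 67]

Answer: 2 1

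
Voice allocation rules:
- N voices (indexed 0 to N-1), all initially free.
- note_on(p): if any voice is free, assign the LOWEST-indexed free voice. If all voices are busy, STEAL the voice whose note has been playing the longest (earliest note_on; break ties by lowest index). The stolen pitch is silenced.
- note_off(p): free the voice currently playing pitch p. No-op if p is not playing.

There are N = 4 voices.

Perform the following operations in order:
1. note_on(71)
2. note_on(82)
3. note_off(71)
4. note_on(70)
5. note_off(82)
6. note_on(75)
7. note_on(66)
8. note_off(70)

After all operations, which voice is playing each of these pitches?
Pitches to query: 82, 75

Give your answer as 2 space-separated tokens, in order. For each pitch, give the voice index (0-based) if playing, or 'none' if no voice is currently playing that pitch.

Op 1: note_on(71): voice 0 is free -> assigned | voices=[71 - - -]
Op 2: note_on(82): voice 1 is free -> assigned | voices=[71 82 - -]
Op 3: note_off(71): free voice 0 | voices=[- 82 - -]
Op 4: note_on(70): voice 0 is free -> assigned | voices=[70 82 - -]
Op 5: note_off(82): free voice 1 | voices=[70 - - -]
Op 6: note_on(75): voice 1 is free -> assigned | voices=[70 75 - -]
Op 7: note_on(66): voice 2 is free -> assigned | voices=[70 75 66 -]
Op 8: note_off(70): free voice 0 | voices=[- 75 66 -]

Answer: none 1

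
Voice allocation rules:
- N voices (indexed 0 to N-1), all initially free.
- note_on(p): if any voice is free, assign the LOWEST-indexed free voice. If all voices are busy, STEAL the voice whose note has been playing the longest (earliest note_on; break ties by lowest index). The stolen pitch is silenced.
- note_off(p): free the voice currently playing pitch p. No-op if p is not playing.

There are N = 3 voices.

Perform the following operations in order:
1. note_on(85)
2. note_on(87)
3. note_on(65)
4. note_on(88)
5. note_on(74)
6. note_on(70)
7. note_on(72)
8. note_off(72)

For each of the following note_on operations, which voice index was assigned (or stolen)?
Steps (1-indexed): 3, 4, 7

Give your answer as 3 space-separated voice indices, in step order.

Op 1: note_on(85): voice 0 is free -> assigned | voices=[85 - -]
Op 2: note_on(87): voice 1 is free -> assigned | voices=[85 87 -]
Op 3: note_on(65): voice 2 is free -> assigned | voices=[85 87 65]
Op 4: note_on(88): all voices busy, STEAL voice 0 (pitch 85, oldest) -> assign | voices=[88 87 65]
Op 5: note_on(74): all voices busy, STEAL voice 1 (pitch 87, oldest) -> assign | voices=[88 74 65]
Op 6: note_on(70): all voices busy, STEAL voice 2 (pitch 65, oldest) -> assign | voices=[88 74 70]
Op 7: note_on(72): all voices busy, STEAL voice 0 (pitch 88, oldest) -> assign | voices=[72 74 70]
Op 8: note_off(72): free voice 0 | voices=[- 74 70]

Answer: 2 0 0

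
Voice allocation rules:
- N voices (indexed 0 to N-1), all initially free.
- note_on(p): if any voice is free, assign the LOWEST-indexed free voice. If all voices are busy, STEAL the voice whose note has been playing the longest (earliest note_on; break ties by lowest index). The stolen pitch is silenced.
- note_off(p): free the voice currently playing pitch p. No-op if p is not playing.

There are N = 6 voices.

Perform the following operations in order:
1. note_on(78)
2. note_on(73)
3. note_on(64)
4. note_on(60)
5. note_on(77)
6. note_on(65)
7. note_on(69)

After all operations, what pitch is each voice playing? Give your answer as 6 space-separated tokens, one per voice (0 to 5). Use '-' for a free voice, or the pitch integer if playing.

Op 1: note_on(78): voice 0 is free -> assigned | voices=[78 - - - - -]
Op 2: note_on(73): voice 1 is free -> assigned | voices=[78 73 - - - -]
Op 3: note_on(64): voice 2 is free -> assigned | voices=[78 73 64 - - -]
Op 4: note_on(60): voice 3 is free -> assigned | voices=[78 73 64 60 - -]
Op 5: note_on(77): voice 4 is free -> assigned | voices=[78 73 64 60 77 -]
Op 6: note_on(65): voice 5 is free -> assigned | voices=[78 73 64 60 77 65]
Op 7: note_on(69): all voices busy, STEAL voice 0 (pitch 78, oldest) -> assign | voices=[69 73 64 60 77 65]

Answer: 69 73 64 60 77 65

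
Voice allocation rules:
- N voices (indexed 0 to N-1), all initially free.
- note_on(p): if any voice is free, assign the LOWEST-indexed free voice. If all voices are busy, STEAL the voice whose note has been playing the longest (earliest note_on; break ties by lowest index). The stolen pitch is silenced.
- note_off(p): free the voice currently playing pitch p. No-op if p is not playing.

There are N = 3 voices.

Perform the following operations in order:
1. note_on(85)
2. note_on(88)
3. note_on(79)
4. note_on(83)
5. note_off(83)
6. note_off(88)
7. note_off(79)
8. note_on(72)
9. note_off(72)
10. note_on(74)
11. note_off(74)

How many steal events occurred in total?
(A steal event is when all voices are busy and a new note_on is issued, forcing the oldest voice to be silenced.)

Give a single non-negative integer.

Answer: 1

Derivation:
Op 1: note_on(85): voice 0 is free -> assigned | voices=[85 - -]
Op 2: note_on(88): voice 1 is free -> assigned | voices=[85 88 -]
Op 3: note_on(79): voice 2 is free -> assigned | voices=[85 88 79]
Op 4: note_on(83): all voices busy, STEAL voice 0 (pitch 85, oldest) -> assign | voices=[83 88 79]
Op 5: note_off(83): free voice 0 | voices=[- 88 79]
Op 6: note_off(88): free voice 1 | voices=[- - 79]
Op 7: note_off(79): free voice 2 | voices=[- - -]
Op 8: note_on(72): voice 0 is free -> assigned | voices=[72 - -]
Op 9: note_off(72): free voice 0 | voices=[- - -]
Op 10: note_on(74): voice 0 is free -> assigned | voices=[74 - -]
Op 11: note_off(74): free voice 0 | voices=[- - -]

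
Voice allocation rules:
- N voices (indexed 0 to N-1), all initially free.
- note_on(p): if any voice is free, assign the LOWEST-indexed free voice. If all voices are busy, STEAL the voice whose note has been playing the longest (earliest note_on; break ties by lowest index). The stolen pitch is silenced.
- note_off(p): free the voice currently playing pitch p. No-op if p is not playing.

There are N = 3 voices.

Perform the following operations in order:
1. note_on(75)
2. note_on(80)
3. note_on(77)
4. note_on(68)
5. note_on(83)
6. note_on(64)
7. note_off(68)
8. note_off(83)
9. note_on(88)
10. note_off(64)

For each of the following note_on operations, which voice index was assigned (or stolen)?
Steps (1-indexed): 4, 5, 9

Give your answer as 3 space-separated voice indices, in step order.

Op 1: note_on(75): voice 0 is free -> assigned | voices=[75 - -]
Op 2: note_on(80): voice 1 is free -> assigned | voices=[75 80 -]
Op 3: note_on(77): voice 2 is free -> assigned | voices=[75 80 77]
Op 4: note_on(68): all voices busy, STEAL voice 0 (pitch 75, oldest) -> assign | voices=[68 80 77]
Op 5: note_on(83): all voices busy, STEAL voice 1 (pitch 80, oldest) -> assign | voices=[68 83 77]
Op 6: note_on(64): all voices busy, STEAL voice 2 (pitch 77, oldest) -> assign | voices=[68 83 64]
Op 7: note_off(68): free voice 0 | voices=[- 83 64]
Op 8: note_off(83): free voice 1 | voices=[- - 64]
Op 9: note_on(88): voice 0 is free -> assigned | voices=[88 - 64]
Op 10: note_off(64): free voice 2 | voices=[88 - -]

Answer: 0 1 0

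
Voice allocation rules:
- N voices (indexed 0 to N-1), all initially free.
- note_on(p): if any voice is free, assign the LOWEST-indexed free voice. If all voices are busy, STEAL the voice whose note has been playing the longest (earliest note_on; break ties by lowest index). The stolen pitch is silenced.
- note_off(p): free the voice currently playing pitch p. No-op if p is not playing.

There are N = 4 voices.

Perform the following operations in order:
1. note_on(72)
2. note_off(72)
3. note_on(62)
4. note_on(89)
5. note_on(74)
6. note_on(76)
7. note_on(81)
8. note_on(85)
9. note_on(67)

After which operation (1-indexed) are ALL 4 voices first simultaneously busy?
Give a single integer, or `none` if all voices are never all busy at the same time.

Answer: 6

Derivation:
Op 1: note_on(72): voice 0 is free -> assigned | voices=[72 - - -]
Op 2: note_off(72): free voice 0 | voices=[- - - -]
Op 3: note_on(62): voice 0 is free -> assigned | voices=[62 - - -]
Op 4: note_on(89): voice 1 is free -> assigned | voices=[62 89 - -]
Op 5: note_on(74): voice 2 is free -> assigned | voices=[62 89 74 -]
Op 6: note_on(76): voice 3 is free -> assigned | voices=[62 89 74 76]
Op 7: note_on(81): all voices busy, STEAL voice 0 (pitch 62, oldest) -> assign | voices=[81 89 74 76]
Op 8: note_on(85): all voices busy, STEAL voice 1 (pitch 89, oldest) -> assign | voices=[81 85 74 76]
Op 9: note_on(67): all voices busy, STEAL voice 2 (pitch 74, oldest) -> assign | voices=[81 85 67 76]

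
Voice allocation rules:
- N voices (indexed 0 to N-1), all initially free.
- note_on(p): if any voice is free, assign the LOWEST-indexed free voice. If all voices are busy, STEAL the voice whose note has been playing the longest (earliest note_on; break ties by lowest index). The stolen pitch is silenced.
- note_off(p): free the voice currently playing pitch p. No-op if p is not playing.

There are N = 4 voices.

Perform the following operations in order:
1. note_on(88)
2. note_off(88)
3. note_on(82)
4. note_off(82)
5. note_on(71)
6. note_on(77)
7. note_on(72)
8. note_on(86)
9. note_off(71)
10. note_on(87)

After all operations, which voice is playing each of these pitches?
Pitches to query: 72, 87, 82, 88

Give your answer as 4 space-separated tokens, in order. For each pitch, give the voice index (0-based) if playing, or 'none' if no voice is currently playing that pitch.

Op 1: note_on(88): voice 0 is free -> assigned | voices=[88 - - -]
Op 2: note_off(88): free voice 0 | voices=[- - - -]
Op 3: note_on(82): voice 0 is free -> assigned | voices=[82 - - -]
Op 4: note_off(82): free voice 0 | voices=[- - - -]
Op 5: note_on(71): voice 0 is free -> assigned | voices=[71 - - -]
Op 6: note_on(77): voice 1 is free -> assigned | voices=[71 77 - -]
Op 7: note_on(72): voice 2 is free -> assigned | voices=[71 77 72 -]
Op 8: note_on(86): voice 3 is free -> assigned | voices=[71 77 72 86]
Op 9: note_off(71): free voice 0 | voices=[- 77 72 86]
Op 10: note_on(87): voice 0 is free -> assigned | voices=[87 77 72 86]

Answer: 2 0 none none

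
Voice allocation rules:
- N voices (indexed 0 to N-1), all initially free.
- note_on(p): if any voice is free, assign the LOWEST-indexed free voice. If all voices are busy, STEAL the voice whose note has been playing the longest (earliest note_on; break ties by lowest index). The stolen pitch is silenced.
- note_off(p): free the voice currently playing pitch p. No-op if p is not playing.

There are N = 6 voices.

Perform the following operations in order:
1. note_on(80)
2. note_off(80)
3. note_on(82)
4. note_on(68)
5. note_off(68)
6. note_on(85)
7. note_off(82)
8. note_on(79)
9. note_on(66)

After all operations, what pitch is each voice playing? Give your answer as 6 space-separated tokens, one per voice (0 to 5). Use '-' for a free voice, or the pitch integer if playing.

Op 1: note_on(80): voice 0 is free -> assigned | voices=[80 - - - - -]
Op 2: note_off(80): free voice 0 | voices=[- - - - - -]
Op 3: note_on(82): voice 0 is free -> assigned | voices=[82 - - - - -]
Op 4: note_on(68): voice 1 is free -> assigned | voices=[82 68 - - - -]
Op 5: note_off(68): free voice 1 | voices=[82 - - - - -]
Op 6: note_on(85): voice 1 is free -> assigned | voices=[82 85 - - - -]
Op 7: note_off(82): free voice 0 | voices=[- 85 - - - -]
Op 8: note_on(79): voice 0 is free -> assigned | voices=[79 85 - - - -]
Op 9: note_on(66): voice 2 is free -> assigned | voices=[79 85 66 - - -]

Answer: 79 85 66 - - -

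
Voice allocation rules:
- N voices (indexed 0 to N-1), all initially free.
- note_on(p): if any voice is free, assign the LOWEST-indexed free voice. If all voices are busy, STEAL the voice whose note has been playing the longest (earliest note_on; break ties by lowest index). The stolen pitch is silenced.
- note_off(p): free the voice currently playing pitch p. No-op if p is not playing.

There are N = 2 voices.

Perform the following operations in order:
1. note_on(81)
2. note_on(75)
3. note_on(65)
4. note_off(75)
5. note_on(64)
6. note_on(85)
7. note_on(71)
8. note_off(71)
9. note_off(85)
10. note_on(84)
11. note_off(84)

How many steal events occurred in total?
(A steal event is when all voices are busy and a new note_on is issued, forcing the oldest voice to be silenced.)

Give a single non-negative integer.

Answer: 3

Derivation:
Op 1: note_on(81): voice 0 is free -> assigned | voices=[81 -]
Op 2: note_on(75): voice 1 is free -> assigned | voices=[81 75]
Op 3: note_on(65): all voices busy, STEAL voice 0 (pitch 81, oldest) -> assign | voices=[65 75]
Op 4: note_off(75): free voice 1 | voices=[65 -]
Op 5: note_on(64): voice 1 is free -> assigned | voices=[65 64]
Op 6: note_on(85): all voices busy, STEAL voice 0 (pitch 65, oldest) -> assign | voices=[85 64]
Op 7: note_on(71): all voices busy, STEAL voice 1 (pitch 64, oldest) -> assign | voices=[85 71]
Op 8: note_off(71): free voice 1 | voices=[85 -]
Op 9: note_off(85): free voice 0 | voices=[- -]
Op 10: note_on(84): voice 0 is free -> assigned | voices=[84 -]
Op 11: note_off(84): free voice 0 | voices=[- -]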